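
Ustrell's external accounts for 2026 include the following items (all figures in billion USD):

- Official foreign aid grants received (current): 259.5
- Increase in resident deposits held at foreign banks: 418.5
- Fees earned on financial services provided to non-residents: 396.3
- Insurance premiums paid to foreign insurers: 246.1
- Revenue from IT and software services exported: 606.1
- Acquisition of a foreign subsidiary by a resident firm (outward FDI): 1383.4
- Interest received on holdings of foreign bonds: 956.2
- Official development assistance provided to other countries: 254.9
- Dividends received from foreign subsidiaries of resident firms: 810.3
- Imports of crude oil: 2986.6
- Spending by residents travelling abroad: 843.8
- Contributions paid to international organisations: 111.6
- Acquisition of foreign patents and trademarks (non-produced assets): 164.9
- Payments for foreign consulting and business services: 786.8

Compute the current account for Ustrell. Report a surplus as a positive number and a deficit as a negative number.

Goods: -2986.6
Services: 606.1 - 786.8 + 396.3 - 246.1 - 843.8 = -874.3
Primary income: 810.3 + 956.2 = 1766.5
Secondary income: -254.9 + 259.5 - 111.6 = -107.0
Current account = (-2986.6) + (-874.3) + 1766.5 + (-107.0) = -2201.4
(Excluded from the current account — financial account: increase in resident deposits held at foreign banks 418.5, acquisition of a foreign subsidiary by a resident firm (outward FDI) 1383.4; capital account: acquisition of foreign patents and trademarks (non-produced assets) 164.9.)

-2201.4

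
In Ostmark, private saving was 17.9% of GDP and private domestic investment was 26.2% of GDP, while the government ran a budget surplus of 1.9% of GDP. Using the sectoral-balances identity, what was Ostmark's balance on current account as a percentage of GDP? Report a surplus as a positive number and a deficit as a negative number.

By the sectoral-balances identity, CA = (S_private - I) + (T - G).
Private balance = 17.9 - 26.2 = -8.3
Government balance (T - G) = 1.9
CA = -8.3 + 1.9 = -6.4

-6.4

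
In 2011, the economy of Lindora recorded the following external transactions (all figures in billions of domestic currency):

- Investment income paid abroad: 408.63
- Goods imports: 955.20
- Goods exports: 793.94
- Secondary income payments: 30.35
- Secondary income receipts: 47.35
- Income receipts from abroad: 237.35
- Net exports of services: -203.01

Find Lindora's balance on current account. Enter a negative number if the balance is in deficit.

-518.55

Goods balance = 793.94 - 955.20 = -161.26
Services balance = -203.01
Trade balance (goods + services) = -161.26 + (-203.01) = -364.27
Net primary income = 237.35 - 408.63 = -171.28
Net secondary income = 47.35 - 30.35 = 17.00
Current account = -364.27 + (-171.28) + 17.00 = -518.55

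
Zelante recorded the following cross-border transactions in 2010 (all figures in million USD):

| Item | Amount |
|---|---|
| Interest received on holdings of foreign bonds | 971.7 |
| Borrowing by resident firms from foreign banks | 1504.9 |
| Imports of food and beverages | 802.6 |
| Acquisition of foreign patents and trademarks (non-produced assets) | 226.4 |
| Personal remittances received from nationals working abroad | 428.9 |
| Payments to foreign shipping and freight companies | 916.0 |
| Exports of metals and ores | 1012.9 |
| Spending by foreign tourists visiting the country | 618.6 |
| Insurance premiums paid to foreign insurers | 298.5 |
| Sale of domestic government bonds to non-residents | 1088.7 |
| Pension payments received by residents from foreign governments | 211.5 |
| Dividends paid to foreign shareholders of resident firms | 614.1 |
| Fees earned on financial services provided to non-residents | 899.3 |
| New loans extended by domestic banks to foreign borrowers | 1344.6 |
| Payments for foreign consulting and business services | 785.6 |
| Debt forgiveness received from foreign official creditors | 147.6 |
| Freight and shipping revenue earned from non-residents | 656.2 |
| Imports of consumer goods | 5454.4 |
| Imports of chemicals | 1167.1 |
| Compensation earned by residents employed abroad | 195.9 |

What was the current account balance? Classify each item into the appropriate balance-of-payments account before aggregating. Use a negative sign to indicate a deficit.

-5043.3

Goods: 1012.9 - 802.6 - 1167.1 - 5454.4 = -6411.2
Services: 618.6 + 656.2 - 916.0 - 785.6 + 899.3 - 298.5 = 174.0
Primary income: -614.1 + 195.9 + 971.7 = 553.5
Secondary income: 428.9 + 211.5 = 640.4
Current account = (-6411.2) + 174.0 + 553.5 + 640.4 = -5043.3
(Excluded from the current account — financial account: borrowing by resident firms from foreign banks 1504.9, sale of domestic government bonds to non-residents 1088.7, new loans extended by domestic banks to foreign borrowers 1344.6; capital account: acquisition of foreign patents and trademarks (non-produced assets) 226.4, debt forgiveness received from foreign official creditors 147.6.)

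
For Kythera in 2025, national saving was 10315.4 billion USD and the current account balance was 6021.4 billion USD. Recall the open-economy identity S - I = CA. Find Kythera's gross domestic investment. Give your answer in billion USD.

I = S - CA = 10315.4 - 6021.4 = 4294.0

4294.0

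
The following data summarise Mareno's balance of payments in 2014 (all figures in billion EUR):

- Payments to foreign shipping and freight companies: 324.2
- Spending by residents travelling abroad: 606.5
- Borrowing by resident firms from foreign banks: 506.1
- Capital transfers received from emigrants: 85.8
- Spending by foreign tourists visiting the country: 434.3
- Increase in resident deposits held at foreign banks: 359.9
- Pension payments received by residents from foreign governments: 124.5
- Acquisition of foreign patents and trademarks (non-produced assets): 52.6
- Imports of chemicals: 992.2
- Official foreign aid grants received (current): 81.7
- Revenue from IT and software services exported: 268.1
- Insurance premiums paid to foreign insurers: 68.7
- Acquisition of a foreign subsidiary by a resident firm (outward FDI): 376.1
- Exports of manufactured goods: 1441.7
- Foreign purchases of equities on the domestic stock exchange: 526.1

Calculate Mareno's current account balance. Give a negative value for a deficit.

358.7

Goods: 1441.7 - 992.2 = 449.5
Services: 268.1 - 68.7 - 606.5 + 434.3 - 324.2 = -297.0
Secondary income: 81.7 + 124.5 = 206.2
Current account = 449.5 + (-297.0) + 206.2 = 358.7
(Excluded from the current account — financial account: borrowing by resident firms from foreign banks 506.1, increase in resident deposits held at foreign banks 359.9, acquisition of a foreign subsidiary by a resident firm (outward FDI) 376.1, foreign purchases of equities on the domestic stock exchange 526.1; capital account: capital transfers received from emigrants 85.8, acquisition of foreign patents and trademarks (non-produced assets) 52.6.)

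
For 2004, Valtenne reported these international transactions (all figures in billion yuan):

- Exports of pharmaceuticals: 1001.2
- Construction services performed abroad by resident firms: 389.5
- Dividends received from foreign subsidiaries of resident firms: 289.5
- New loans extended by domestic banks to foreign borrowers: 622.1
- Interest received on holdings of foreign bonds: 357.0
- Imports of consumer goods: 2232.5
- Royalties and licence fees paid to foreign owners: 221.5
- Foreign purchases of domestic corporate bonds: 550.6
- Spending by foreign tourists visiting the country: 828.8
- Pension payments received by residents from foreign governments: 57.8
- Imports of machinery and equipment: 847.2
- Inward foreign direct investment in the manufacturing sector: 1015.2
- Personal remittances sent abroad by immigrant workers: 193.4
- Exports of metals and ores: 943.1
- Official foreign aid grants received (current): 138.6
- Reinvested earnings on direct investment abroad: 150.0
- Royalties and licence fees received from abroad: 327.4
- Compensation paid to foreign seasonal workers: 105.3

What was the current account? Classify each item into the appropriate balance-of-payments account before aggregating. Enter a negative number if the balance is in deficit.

Goods: 943.1 + 1001.2 - 2232.5 - 847.2 = -1135.4
Services: 828.8 - 221.5 + 389.5 + 327.4 = 1324.2
Primary income: 357.0 + 289.5 - 105.3 + 150.0 = 691.2
Secondary income: 138.6 + 57.8 - 193.4 = 3.0
Current account = (-1135.4) + 1324.2 + 691.2 + 3.0 = 883.0
(Excluded from the current account — financial account: new loans extended by domestic banks to foreign borrowers 622.1, foreign purchases of domestic corporate bonds 550.6, inward foreign direct investment in the manufacturing sector 1015.2.)

883.0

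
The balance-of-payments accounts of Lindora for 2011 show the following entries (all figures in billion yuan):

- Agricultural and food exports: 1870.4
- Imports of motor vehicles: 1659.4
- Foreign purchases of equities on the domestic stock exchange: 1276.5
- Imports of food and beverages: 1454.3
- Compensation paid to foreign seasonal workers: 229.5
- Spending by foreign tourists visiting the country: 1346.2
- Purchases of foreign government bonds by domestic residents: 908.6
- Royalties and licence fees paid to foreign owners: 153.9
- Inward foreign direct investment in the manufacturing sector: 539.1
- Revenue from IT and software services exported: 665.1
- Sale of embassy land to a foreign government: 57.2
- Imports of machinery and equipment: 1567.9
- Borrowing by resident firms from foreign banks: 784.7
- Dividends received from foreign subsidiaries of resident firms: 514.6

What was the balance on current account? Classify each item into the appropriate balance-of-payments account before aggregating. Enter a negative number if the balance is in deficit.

Goods: -1567.9 + 1870.4 - 1659.4 - 1454.3 = -2811.2
Services: 1346.2 - 153.9 + 665.1 = 1857.4
Primary income: -229.5 + 514.6 = 285.1
Current account = (-2811.2) + 1857.4 + 285.1 = -668.7
(Excluded from the current account — financial account: foreign purchases of equities on the domestic stock exchange 1276.5, purchases of foreign government bonds by domestic residents 908.6, inward foreign direct investment in the manufacturing sector 539.1, borrowing by resident firms from foreign banks 784.7; capital account: sale of embassy land to a foreign government 57.2.)

-668.7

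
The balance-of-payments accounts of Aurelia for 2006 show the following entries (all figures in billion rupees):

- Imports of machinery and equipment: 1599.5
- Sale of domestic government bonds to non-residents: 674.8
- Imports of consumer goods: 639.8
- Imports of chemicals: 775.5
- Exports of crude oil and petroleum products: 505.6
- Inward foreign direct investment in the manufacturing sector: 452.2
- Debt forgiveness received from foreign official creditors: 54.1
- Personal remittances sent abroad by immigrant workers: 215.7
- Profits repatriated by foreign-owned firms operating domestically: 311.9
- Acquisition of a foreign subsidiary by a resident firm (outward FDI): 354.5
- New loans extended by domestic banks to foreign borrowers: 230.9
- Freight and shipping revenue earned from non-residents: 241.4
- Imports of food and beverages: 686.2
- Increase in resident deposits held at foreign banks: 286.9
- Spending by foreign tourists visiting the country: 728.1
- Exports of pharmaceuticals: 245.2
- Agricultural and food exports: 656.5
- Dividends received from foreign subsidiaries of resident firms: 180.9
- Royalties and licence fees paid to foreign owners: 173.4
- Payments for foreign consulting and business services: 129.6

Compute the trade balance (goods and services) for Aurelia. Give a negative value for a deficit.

Goods: -686.2 + 505.6 + 656.5 - 775.5 + 245.2 - 1599.5 - 639.8 = -2293.7
Services: -129.6 + 241.4 + 728.1 - 173.4 = 666.5
Trade balance = -2293.7 + 666.5 = -1627.2
(Excluded from the trade balance — financial account: sale of domestic government bonds to non-residents 674.8, inward foreign direct investment in the manufacturing sector 452.2, acquisition of a foreign subsidiary by a resident firm (outward FDI) 354.5, new loans extended by domestic banks to foreign borrowers 230.9, increase in resident deposits held at foreign banks 286.9; capital account: debt forgiveness received from foreign official creditors 54.1; secondary income: personal remittances sent abroad by immigrant workers 215.7; primary income: profits repatriated by foreign-owned firms operating domestically 311.9, dividends received from foreign subsidiaries of resident firms 180.9.)

-1627.2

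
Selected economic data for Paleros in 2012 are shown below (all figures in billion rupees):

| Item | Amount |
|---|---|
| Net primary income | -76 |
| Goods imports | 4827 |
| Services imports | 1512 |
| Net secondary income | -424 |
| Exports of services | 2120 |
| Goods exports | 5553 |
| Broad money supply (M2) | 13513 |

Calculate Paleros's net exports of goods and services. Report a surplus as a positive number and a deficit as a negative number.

1334

Goods balance = 5553 - 4827 = 726
Services balance = 2120 - 1512 = 608
Trade balance (goods + services) = 726 + 608 = 1334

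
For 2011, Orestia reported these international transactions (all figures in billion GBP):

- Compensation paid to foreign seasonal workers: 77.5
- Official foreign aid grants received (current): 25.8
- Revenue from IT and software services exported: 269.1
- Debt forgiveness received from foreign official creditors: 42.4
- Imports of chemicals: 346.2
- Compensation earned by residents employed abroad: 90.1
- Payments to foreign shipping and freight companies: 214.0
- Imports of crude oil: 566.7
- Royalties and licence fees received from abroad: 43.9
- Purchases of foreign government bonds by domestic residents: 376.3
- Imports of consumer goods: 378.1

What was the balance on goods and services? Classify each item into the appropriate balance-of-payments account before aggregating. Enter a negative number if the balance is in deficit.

-1192.0

Goods: -566.7 - 378.1 - 346.2 = -1291.0
Services: -214.0 + 43.9 + 269.1 = 99.0
Trade balance = -1291.0 + 99.0 = -1192.0
(Excluded from the trade balance — primary income: compensation paid to foreign seasonal workers 77.5, compensation earned by residents employed abroad 90.1; secondary income: official foreign aid grants received (current) 25.8; capital account: debt forgiveness received from foreign official creditors 42.4; financial account: purchases of foreign government bonds by domestic residents 376.3.)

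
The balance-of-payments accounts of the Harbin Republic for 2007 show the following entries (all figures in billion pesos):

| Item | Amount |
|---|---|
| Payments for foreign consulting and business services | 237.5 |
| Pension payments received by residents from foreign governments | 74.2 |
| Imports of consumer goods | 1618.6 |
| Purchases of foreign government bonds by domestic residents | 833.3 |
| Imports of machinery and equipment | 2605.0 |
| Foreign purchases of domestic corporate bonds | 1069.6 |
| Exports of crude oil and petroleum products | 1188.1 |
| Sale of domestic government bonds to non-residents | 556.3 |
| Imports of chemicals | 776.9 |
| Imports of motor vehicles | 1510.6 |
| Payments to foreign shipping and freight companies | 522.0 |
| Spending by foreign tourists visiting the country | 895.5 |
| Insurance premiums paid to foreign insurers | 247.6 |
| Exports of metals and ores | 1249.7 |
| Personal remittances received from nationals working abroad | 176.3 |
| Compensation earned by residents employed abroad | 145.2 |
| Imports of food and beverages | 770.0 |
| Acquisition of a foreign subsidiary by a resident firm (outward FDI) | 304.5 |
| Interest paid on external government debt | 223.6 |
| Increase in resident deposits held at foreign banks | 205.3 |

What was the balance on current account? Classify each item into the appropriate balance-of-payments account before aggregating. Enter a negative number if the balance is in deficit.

Goods: 1249.7 - 1618.6 - 2605.0 - 770.0 - 776.9 - 1510.6 + 1188.1 = -4843.3
Services: -237.5 - 247.6 + 895.5 - 522.0 = -111.6
Primary income: -223.6 + 145.2 = -78.4
Secondary income: 74.2 + 176.3 = 250.5
Current account = (-4843.3) + (-111.6) + (-78.4) + 250.5 = -4782.8
(Excluded from the current account — financial account: purchases of foreign government bonds by domestic residents 833.3, foreign purchases of domestic corporate bonds 1069.6, sale of domestic government bonds to non-residents 556.3, acquisition of a foreign subsidiary by a resident firm (outward FDI) 304.5, increase in resident deposits held at foreign banks 205.3.)

-4782.8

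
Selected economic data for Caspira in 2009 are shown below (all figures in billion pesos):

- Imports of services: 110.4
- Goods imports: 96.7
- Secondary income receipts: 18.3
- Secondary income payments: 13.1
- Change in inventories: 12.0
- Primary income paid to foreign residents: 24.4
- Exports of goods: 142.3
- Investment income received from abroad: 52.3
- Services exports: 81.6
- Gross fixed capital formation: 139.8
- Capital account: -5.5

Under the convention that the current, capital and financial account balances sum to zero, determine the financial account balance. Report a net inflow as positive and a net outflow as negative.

Goods balance = 142.3 - 96.7 = 45.6
Services balance = 81.6 - 110.4 = -28.8
Trade balance (goods + services) = 45.6 + (-28.8) = 16.8
Net primary income = 52.3 - 24.4 = 27.9
Net secondary income = 18.3 - 13.1 = 5.2
Current account = 16.8 + 27.9 + 5.2 = 49.9
Financial account = -(49.9 + (-5.5)) = -44.4

-44.4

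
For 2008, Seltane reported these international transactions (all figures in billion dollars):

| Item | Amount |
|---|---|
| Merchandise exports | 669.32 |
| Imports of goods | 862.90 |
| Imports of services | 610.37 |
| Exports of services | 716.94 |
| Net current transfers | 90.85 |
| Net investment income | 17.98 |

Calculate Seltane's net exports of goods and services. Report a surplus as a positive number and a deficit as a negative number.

Goods balance = 669.32 - 862.90 = -193.58
Services balance = 716.94 - 610.37 = 106.57
Trade balance (goods + services) = -193.58 + 106.57 = -87.01

-87.01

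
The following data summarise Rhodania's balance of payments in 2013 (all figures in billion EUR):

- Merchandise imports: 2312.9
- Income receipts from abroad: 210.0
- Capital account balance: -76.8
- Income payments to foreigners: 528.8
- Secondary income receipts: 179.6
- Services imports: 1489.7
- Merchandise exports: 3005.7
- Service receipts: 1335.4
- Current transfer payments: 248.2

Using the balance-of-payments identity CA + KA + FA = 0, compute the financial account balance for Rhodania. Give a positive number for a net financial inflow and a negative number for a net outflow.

Goods balance = 3005.7 - 2312.9 = 692.8
Services balance = 1335.4 - 1489.7 = -154.3
Trade balance (goods + services) = 692.8 + (-154.3) = 538.5
Net primary income = 210.0 - 528.8 = -318.8
Net secondary income = 179.6 - 248.2 = -68.6
Current account = 538.5 + (-318.8) + (-68.6) = 151.1
Financial account = -(151.1 + (-76.8)) = -74.3

-74.3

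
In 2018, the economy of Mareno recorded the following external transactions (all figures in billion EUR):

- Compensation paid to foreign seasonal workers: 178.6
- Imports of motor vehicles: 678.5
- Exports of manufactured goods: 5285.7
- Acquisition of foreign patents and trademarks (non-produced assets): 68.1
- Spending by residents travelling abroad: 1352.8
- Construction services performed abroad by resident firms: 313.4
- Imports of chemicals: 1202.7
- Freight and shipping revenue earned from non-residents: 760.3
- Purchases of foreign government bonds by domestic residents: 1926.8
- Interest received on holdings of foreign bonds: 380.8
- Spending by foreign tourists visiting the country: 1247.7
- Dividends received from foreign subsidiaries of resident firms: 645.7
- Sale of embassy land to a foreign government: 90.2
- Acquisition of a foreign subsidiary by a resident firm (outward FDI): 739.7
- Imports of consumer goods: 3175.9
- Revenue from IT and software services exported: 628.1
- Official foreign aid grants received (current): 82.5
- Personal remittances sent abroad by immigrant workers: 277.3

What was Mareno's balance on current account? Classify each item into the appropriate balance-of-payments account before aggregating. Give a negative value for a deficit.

2478.4

Goods: -3175.9 - 678.5 - 1202.7 + 5285.7 = 228.6
Services: 313.4 + 760.3 - 1352.8 + 628.1 + 1247.7 = 1596.7
Primary income: 645.7 - 178.6 + 380.8 = 847.9
Secondary income: 82.5 - 277.3 = -194.8
Current account = 228.6 + 1596.7 + 847.9 + (-194.8) = 2478.4
(Excluded from the current account — capital account: acquisition of foreign patents and trademarks (non-produced assets) 68.1, sale of embassy land to a foreign government 90.2; financial account: purchases of foreign government bonds by domestic residents 1926.8, acquisition of a foreign subsidiary by a resident firm (outward FDI) 739.7.)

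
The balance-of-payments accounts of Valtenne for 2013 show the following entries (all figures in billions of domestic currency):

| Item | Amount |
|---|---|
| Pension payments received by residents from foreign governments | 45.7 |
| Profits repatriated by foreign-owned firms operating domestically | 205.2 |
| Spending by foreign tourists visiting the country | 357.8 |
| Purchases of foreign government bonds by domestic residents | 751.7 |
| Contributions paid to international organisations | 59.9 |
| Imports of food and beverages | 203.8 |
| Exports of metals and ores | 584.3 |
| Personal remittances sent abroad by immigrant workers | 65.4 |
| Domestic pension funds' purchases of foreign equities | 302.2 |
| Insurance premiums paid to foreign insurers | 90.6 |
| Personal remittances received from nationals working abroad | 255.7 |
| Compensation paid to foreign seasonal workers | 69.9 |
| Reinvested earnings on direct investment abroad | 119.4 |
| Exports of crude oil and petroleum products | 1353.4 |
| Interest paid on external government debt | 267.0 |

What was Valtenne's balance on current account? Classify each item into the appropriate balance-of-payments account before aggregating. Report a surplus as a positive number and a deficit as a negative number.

1754.5

Goods: -203.8 + 584.3 + 1353.4 = 1733.9
Services: 357.8 - 90.6 = 267.2
Primary income: -267.0 + 119.4 - 69.9 - 205.2 = -422.7
Secondary income: -65.4 - 59.9 + 45.7 + 255.7 = 176.1
Current account = 1733.9 + 267.2 + (-422.7) + 176.1 = 1754.5
(Excluded from the current account — financial account: purchases of foreign government bonds by domestic residents 751.7, domestic pension funds' purchases of foreign equities 302.2.)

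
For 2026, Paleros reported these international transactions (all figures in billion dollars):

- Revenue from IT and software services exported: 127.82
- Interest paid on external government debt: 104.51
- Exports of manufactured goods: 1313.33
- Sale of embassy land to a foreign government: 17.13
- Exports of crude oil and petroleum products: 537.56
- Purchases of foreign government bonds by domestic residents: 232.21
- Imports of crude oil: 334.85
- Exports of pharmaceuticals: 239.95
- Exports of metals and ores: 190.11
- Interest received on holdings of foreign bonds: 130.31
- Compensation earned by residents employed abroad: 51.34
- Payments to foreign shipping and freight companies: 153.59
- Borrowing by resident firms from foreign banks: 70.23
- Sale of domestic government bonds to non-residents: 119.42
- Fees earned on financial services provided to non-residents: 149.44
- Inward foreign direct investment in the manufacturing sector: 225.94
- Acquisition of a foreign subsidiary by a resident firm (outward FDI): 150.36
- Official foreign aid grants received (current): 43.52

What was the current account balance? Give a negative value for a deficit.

2190.43

Goods: 1313.33 - 334.85 + 537.56 + 190.11 + 239.95 = 1946.10
Services: -153.59 + 149.44 + 127.82 = 123.67
Primary income: -104.51 + 51.34 + 130.31 = 77.14
Secondary income: 43.52
Current account = 1946.10 + 123.67 + 77.14 + 43.52 = 2190.43
(Excluded from the current account — capital account: sale of embassy land to a foreign government 17.13; financial account: purchases of foreign government bonds by domestic residents 232.21, borrowing by resident firms from foreign banks 70.23, sale of domestic government bonds to non-residents 119.42, inward foreign direct investment in the manufacturing sector 225.94, acquisition of a foreign subsidiary by a resident firm (outward FDI) 150.36.)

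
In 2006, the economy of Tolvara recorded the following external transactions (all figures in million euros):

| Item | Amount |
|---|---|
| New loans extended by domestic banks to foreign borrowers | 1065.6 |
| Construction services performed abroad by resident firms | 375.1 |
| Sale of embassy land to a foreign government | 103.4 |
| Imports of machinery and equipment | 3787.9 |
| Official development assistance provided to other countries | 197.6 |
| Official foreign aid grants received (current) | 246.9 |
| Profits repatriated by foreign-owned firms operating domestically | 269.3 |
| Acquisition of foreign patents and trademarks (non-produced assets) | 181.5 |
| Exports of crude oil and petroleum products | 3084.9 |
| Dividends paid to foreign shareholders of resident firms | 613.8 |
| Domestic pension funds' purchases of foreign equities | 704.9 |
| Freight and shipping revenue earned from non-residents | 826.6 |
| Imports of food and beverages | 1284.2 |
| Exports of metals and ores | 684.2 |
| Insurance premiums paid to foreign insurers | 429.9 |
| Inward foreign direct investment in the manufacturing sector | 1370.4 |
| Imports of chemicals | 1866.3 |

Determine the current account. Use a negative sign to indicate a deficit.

-3231.3

Goods: 684.2 + 3084.9 - 1866.3 - 1284.2 - 3787.9 = -3169.3
Services: 375.1 + 826.6 - 429.9 = 771.8
Primary income: -269.3 - 613.8 = -883.1
Secondary income: -197.6 + 246.9 = 49.3
Current account = (-3169.3) + 771.8 + (-883.1) + 49.3 = -3231.3
(Excluded from the current account — financial account: new loans extended by domestic banks to foreign borrowers 1065.6, domestic pension funds' purchases of foreign equities 704.9, inward foreign direct investment in the manufacturing sector 1370.4; capital account: sale of embassy land to a foreign government 103.4, acquisition of foreign patents and trademarks (non-produced assets) 181.5.)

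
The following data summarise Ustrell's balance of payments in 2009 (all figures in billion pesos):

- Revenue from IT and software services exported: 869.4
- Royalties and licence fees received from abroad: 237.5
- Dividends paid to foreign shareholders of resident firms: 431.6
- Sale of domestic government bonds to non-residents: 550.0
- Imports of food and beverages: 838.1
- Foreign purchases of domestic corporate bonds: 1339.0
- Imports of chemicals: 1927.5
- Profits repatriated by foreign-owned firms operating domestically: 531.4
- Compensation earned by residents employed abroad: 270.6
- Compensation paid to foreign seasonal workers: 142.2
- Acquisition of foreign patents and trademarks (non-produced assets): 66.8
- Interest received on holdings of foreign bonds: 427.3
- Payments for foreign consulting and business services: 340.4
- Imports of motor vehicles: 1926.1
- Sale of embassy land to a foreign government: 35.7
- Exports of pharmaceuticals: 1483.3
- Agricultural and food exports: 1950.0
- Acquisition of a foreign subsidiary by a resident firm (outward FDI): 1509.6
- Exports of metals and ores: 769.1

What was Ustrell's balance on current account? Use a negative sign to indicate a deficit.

Goods: 769.1 - 838.1 - 1926.1 - 1927.5 + 1950.0 + 1483.3 = -489.3
Services: -340.4 + 869.4 + 237.5 = 766.5
Primary income: -142.2 - 431.6 + 427.3 - 531.4 + 270.6 = -407.3
Current account = (-489.3) + 766.5 + (-407.3) = -130.1
(Excluded from the current account — financial account: sale of domestic government bonds to non-residents 550.0, foreign purchases of domestic corporate bonds 1339.0, acquisition of a foreign subsidiary by a resident firm (outward FDI) 1509.6; capital account: acquisition of foreign patents and trademarks (non-produced assets) 66.8, sale of embassy land to a foreign government 35.7.)

-130.1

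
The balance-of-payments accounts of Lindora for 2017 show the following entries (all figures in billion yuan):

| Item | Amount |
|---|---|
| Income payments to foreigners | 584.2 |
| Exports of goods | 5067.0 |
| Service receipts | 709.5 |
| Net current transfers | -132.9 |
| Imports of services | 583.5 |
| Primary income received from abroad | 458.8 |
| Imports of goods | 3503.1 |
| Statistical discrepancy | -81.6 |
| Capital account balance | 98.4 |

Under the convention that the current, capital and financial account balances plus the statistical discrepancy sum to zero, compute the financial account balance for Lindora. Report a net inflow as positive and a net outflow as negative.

Goods balance = 5067.0 - 3503.1 = 1563.9
Services balance = 709.5 - 583.5 = 126.0
Trade balance (goods + services) = 1563.9 + 126.0 = 1689.9
Net primary income = 458.8 - 584.2 = -125.4
Net secondary income = -132.9
Current account = 1689.9 + (-125.4) + (-132.9) = 1431.6
Financial account = -(1431.6 + 98.4 + (-81.6)) = -1448.4

-1448.4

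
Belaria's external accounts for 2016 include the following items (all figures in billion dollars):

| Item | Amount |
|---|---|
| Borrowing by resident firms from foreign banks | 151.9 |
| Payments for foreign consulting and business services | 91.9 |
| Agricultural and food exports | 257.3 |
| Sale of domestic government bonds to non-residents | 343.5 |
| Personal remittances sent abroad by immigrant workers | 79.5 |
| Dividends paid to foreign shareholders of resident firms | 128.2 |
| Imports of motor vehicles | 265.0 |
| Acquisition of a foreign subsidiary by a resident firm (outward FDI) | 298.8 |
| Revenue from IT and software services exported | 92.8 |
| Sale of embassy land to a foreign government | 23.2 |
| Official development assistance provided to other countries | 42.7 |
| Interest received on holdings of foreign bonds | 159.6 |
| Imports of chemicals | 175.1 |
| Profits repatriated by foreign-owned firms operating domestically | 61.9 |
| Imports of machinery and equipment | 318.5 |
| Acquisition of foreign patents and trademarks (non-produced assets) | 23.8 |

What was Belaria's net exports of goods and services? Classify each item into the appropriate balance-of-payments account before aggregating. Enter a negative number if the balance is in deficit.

-500.4

Goods: -175.1 - 265.0 - 318.5 + 257.3 = -501.3
Services: -91.9 + 92.8 = 0.9
Trade balance = -501.3 + 0.9 = -500.4
(Excluded from the trade balance — financial account: borrowing by resident firms from foreign banks 151.9, sale of domestic government bonds to non-residents 343.5, acquisition of a foreign subsidiary by a resident firm (outward FDI) 298.8; secondary income: personal remittances sent abroad by immigrant workers 79.5, official development assistance provided to other countries 42.7; primary income: dividends paid to foreign shareholders of resident firms 128.2, interest received on holdings of foreign bonds 159.6, profits repatriated by foreign-owned firms operating domestically 61.9; capital account: sale of embassy land to a foreign government 23.2, acquisition of foreign patents and trademarks (non-produced assets) 23.8.)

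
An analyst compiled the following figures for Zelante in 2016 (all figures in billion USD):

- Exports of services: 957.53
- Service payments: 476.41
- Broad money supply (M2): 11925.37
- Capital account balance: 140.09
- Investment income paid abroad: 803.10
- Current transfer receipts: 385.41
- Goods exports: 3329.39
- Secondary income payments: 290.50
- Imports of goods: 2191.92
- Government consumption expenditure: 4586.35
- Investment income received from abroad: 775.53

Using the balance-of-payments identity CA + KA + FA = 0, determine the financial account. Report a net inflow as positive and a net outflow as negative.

Goods balance = 3329.39 - 2191.92 = 1137.47
Services balance = 957.53 - 476.41 = 481.12
Trade balance (goods + services) = 1137.47 + 481.12 = 1618.59
Net primary income = 775.53 - 803.10 = -27.57
Net secondary income = 385.41 - 290.50 = 94.91
Current account = 1618.59 + (-27.57) + 94.91 = 1685.93
Financial account = -(1685.93 + 140.09) = -1826.02

-1826.02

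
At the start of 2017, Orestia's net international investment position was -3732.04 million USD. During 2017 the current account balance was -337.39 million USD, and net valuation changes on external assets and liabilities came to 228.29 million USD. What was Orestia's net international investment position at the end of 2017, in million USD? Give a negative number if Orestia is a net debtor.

Change in NIIP = current account + net valuation change = -337.39 + 228.29 = -109.10
End-of-year NIIP = -3732.04 + (-109.10) = -3841.14

-3841.14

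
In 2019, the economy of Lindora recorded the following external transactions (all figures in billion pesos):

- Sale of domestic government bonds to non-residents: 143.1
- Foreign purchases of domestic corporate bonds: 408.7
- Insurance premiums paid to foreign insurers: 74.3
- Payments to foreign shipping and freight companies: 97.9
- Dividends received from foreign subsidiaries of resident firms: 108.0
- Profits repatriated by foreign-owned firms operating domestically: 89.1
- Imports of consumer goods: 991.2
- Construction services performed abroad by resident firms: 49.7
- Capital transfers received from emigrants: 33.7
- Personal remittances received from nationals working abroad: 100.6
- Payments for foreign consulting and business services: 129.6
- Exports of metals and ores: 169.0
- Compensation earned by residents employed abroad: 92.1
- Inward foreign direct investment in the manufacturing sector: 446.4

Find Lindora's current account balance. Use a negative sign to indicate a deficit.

-862.7

Goods: 169.0 - 991.2 = -822.2
Services: -129.6 - 74.3 - 97.9 + 49.7 = -252.1
Primary income: 92.1 + 108.0 - 89.1 = 111.0
Secondary income: 100.6
Current account = (-822.2) + (-252.1) + 111.0 + 100.6 = -862.7
(Excluded from the current account — financial account: sale of domestic government bonds to non-residents 143.1, foreign purchases of domestic corporate bonds 408.7, inward foreign direct investment in the manufacturing sector 446.4; capital account: capital transfers received from emigrants 33.7.)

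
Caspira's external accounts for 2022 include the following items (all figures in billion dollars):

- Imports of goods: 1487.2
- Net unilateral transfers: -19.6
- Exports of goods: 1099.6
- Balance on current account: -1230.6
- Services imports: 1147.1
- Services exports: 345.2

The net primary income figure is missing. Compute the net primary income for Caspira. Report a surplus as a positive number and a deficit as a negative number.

-21.5

Current account = goods balance + services balance + net primary income + net secondary income
Sum of the known components = -1209.1
Net primary income = CA - (known components) = -1230.6 - (-1209.1) = -21.5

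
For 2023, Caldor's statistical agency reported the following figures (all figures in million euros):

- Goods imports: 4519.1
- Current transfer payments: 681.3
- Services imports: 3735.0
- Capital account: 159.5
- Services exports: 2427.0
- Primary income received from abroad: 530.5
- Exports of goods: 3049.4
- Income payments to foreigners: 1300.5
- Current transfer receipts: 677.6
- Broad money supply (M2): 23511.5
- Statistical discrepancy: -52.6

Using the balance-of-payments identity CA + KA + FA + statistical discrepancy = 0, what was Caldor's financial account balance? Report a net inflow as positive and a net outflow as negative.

Goods balance = 3049.4 - 4519.1 = -1469.7
Services balance = 2427.0 - 3735.0 = -1308.0
Trade balance (goods + services) = -1469.7 + (-1308.0) = -2777.7
Net primary income = 530.5 - 1300.5 = -770.0
Net secondary income = 677.6 - 681.3 = -3.7
Current account = -2777.7 + (-770.0) + (-3.7) = -3551.4
Financial account = -(-3551.4 + 159.5 + (-52.6)) = 3444.5

3444.5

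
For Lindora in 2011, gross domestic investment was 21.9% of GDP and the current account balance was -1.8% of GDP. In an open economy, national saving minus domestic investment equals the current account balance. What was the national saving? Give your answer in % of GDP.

S - I = CA (net lending to the rest of the world).
S = I + CA = 21.9 + (-1.8) = 20.1

20.1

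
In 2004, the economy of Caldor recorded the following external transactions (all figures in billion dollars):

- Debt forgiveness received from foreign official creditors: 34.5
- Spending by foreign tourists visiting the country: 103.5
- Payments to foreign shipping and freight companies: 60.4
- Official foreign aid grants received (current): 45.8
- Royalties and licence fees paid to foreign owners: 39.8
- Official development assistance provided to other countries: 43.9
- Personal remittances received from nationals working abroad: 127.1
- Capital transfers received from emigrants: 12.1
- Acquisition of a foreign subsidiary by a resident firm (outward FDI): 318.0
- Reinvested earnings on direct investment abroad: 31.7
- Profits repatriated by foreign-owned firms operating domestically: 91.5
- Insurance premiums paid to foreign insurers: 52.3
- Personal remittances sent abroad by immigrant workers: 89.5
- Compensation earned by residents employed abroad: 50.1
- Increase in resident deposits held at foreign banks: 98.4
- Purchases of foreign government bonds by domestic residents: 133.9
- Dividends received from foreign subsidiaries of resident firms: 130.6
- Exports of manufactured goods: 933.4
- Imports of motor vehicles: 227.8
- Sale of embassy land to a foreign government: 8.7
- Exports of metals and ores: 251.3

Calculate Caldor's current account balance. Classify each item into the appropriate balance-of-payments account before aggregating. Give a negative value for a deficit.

1068.3

Goods: 251.3 + 933.4 - 227.8 = 956.9
Services: 103.5 - 39.8 - 60.4 - 52.3 = -49.0
Primary income: 130.6 + 31.7 + 50.1 - 91.5 = 120.9
Secondary income: 45.8 - 89.5 + 127.1 - 43.9 = 39.5
Current account = 956.9 + (-49.0) + 120.9 + 39.5 = 1068.3
(Excluded from the current account — capital account: debt forgiveness received from foreign official creditors 34.5, capital transfers received from emigrants 12.1, sale of embassy land to a foreign government 8.7; financial account: acquisition of a foreign subsidiary by a resident firm (outward FDI) 318.0, increase in resident deposits held at foreign banks 98.4, purchases of foreign government bonds by domestic residents 133.9.)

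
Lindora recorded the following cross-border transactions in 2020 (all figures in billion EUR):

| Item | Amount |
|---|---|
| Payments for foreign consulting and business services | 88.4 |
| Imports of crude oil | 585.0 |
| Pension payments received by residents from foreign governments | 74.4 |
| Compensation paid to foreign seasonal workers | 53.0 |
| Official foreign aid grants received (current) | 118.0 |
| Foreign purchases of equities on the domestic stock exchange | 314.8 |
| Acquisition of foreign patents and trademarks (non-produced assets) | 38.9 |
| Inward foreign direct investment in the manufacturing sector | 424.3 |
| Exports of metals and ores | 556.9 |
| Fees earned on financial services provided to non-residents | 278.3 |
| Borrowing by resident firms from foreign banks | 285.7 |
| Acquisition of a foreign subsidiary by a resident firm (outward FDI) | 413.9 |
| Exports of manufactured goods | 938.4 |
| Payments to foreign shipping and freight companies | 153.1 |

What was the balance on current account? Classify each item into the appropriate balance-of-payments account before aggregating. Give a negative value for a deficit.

Goods: 556.9 + 938.4 - 585.0 = 910.3
Services: -153.1 + 278.3 - 88.4 = 36.8
Primary income: -53.0
Secondary income: 74.4 + 118.0 = 192.4
Current account = 910.3 + 36.8 + (-53.0) + 192.4 = 1086.5
(Excluded from the current account — financial account: foreign purchases of equities on the domestic stock exchange 314.8, inward foreign direct investment in the manufacturing sector 424.3, borrowing by resident firms from foreign banks 285.7, acquisition of a foreign subsidiary by a resident firm (outward FDI) 413.9; capital account: acquisition of foreign patents and trademarks (non-produced assets) 38.9.)

1086.5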